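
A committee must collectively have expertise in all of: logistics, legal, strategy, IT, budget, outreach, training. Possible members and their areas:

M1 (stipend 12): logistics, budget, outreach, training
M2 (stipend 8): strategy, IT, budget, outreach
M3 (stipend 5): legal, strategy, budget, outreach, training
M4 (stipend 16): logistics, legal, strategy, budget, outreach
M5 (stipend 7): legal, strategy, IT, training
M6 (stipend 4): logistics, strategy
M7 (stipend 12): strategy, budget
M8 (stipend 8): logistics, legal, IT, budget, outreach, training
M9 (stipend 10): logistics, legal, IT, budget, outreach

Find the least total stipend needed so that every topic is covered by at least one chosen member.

M6, M8 cover every topic at stipend 4 + 8 = 12.
Any cover uses at least 2 members; among all covering selections none totals below 12.

12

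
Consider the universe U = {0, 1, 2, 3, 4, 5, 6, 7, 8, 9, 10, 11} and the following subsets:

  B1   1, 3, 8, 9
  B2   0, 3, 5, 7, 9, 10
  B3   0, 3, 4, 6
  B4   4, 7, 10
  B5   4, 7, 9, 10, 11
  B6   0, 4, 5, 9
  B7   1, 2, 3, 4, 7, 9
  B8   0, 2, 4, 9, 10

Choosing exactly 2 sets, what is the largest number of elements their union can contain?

9

Choosing B2, B7 covers {0, 1, 2, 3, 4, 5, 7, 9, 10} — 9 elements.
No choice of 2 sets does better; here 6, 8, 11 are left uncovered.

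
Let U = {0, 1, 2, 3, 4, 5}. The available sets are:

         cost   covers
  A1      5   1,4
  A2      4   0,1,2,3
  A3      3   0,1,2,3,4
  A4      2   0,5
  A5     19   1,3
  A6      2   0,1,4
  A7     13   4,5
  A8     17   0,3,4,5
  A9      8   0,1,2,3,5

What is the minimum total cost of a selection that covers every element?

5

A3, A4 cover every element at cost 3 + 2 = 5.
Any cover uses at least 2 sets; among all covering selections none totals below 5.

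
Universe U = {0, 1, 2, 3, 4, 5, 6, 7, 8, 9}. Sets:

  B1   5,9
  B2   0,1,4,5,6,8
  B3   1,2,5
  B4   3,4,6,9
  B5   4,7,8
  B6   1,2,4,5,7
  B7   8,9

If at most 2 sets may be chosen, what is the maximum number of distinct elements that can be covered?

Choosing B2, B4 covers {0, 1, 3, 4, 5, 6, 8, 9} — 8 elements.
No choice of 2 sets does better; here 2, 7 are left uncovered.

8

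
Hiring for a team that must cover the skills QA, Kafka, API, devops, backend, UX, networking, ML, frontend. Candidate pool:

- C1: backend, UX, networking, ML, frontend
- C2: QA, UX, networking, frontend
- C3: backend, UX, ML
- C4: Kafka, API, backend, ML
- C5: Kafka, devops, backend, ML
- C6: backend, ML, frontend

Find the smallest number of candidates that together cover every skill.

C2, C4, C5 together cover {QA, Kafka, API, devops, backend, UX, networking, ML, frontend} — every skill.
No 2 of the 6 candidates cover everything (all 15 pairs fall short), so 3 is minimum.
Greedy (largest uncovered first) would take C1, C4, C2, C5 — 4 candidates — but 3 suffice.

3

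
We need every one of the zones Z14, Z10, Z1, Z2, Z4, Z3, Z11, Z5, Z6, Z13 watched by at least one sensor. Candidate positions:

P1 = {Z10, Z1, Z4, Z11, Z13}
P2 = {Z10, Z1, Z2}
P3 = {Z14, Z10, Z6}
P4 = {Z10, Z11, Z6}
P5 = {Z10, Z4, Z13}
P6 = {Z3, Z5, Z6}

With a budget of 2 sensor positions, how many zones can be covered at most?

Choosing P1, P6 covers {Z10, Z1, Z4, Z3, Z11, Z5, Z6, Z13} — 8 zones.
No choice of 2 sensor positions does better; here Z14, Z2 are left uncovered.

8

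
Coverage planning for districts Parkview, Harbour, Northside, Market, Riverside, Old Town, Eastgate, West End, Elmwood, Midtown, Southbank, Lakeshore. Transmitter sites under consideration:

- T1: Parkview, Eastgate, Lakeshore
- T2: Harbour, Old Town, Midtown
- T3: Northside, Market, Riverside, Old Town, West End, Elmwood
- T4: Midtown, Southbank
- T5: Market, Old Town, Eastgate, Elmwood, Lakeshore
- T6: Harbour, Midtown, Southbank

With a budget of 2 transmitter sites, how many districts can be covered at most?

9

Choosing T1, T3 covers {Parkview, Northside, Market, Riverside, Old Town, Eastgate, West End, Elmwood, Lakeshore} — 9 districts.
No choice of 2 transmitter sites does better; here Harbour, Midtown, Southbank are left uncovered.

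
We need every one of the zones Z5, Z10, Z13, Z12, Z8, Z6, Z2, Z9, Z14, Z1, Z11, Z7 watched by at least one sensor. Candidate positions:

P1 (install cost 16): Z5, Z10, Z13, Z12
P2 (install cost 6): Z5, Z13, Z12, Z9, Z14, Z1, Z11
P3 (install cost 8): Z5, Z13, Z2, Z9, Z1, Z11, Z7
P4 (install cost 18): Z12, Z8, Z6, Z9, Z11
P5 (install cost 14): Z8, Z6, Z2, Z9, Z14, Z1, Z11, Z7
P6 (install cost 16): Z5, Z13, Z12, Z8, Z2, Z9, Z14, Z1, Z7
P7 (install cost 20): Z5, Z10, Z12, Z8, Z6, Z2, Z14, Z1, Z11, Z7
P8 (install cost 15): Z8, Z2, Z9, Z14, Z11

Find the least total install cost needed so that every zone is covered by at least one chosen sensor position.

P2, P7 cover every zone at install cost 6 + 20 = 26.
Any cover uses at least 2 sensor positions; among all covering selections none totals below 26.
Greedy by coverage-per-install cost would pick P2, P5, P1 for 36 — worse than the optimum 26.

26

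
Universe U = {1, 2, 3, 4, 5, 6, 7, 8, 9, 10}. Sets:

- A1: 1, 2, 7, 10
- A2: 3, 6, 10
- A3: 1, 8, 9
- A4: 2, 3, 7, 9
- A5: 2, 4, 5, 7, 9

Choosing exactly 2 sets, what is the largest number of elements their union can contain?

Choosing A2, A5 covers {2, 3, 4, 5, 6, 7, 9, 10} — 8 elements.
No choice of 2 sets does better; here 1, 8 are left uncovered.

8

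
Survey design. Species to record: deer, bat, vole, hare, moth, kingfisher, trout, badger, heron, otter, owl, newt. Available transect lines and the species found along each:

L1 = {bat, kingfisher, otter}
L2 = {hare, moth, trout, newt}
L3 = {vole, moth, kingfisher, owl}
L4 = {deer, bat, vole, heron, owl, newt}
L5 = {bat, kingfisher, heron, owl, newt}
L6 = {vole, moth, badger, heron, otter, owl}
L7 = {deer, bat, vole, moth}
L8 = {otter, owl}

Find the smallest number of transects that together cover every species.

4

L1, L2, L4, L6 together cover {deer, bat, vole, hare, moth, kingfisher, trout, badger, heron, otter, owl, newt} — every species.
No 3 of the 8 transects cover everything (all 56 triples fall short), so 4 is minimum.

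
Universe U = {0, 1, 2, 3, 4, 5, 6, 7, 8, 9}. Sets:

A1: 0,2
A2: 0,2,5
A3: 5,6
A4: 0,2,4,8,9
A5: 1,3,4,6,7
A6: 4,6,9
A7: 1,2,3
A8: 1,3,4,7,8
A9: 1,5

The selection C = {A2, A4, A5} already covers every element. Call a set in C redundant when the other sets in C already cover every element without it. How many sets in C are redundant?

0

Drop A2: 5 uncovered — not redundant.
Drop A4: 8, 9 uncovered — not redundant.
Drop A5: 1, 3, 6, 7 uncovered — not redundant.
None of the sets in C is redundant.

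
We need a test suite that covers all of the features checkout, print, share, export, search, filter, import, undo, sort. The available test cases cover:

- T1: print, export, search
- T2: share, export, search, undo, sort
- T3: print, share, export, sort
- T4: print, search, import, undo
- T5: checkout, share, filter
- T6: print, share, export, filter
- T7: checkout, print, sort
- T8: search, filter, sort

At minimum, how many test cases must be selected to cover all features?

T2, T4, T5 together cover {checkout, print, share, export, search, filter, import, undo, sort} — every feature.
No 2 of the 8 test cases cover everything (all 28 pairs fall short), so 3 is minimum.

3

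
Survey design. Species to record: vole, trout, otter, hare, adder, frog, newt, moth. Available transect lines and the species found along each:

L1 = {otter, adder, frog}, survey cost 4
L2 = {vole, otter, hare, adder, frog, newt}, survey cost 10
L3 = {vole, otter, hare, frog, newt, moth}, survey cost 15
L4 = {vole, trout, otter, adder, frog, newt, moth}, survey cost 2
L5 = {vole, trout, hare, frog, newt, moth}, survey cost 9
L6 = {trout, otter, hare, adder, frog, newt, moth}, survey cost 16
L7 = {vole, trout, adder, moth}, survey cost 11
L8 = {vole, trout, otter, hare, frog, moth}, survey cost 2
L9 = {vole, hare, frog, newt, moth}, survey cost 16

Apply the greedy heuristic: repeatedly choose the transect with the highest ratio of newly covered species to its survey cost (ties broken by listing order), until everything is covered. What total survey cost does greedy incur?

Pick 1: L4 adds 7 new (vole, trout, otter, adder, frog, newt, moth) at survey cost 2 (ratio 7/2).
Pick 2: L8 adds 1 new (hare) at survey cost 2 (ratio 1/2).
Greedy total survey cost: 2 + 2 = 4.

4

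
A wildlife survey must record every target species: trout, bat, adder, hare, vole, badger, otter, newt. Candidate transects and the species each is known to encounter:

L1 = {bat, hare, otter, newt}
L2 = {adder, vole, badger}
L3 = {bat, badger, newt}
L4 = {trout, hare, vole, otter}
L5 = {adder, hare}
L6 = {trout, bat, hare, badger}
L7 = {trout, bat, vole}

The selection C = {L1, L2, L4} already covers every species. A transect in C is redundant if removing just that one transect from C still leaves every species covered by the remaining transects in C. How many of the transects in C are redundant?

0

Drop L1: bat, newt uncovered — not redundant.
Drop L2: adder, badger uncovered — not redundant.
Drop L4: trout uncovered — not redundant.
None of the transects in C is redundant.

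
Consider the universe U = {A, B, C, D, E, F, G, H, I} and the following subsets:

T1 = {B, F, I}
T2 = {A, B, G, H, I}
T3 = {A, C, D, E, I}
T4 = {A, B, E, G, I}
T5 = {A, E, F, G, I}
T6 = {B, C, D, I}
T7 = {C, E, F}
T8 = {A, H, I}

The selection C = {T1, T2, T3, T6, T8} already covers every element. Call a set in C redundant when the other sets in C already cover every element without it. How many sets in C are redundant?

2

Drop T1: F uncovered — not redundant.
Drop T2: G uncovered — not redundant.
Drop T3: E uncovered — not redundant.
Drop T6: the rest still cover every element — redundant.
Drop T8: the rest still cover every element — redundant.
2 redundant: T6, T8.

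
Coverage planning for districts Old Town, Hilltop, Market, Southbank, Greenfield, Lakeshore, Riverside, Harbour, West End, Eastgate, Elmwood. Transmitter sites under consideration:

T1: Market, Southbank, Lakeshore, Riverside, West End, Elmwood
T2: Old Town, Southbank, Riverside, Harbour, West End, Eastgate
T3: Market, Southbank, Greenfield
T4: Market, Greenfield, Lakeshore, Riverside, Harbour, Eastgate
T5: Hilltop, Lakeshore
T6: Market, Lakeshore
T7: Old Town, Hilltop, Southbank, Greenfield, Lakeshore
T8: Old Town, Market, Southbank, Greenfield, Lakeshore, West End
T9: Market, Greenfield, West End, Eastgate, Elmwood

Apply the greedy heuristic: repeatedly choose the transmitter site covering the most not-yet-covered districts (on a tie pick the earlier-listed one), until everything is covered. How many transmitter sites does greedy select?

Pick 1: T1 covers 6 new districts (Market, Southbank, Lakeshore, Riverside, West End, Elmwood).
Pick 2: T2 covers 3 new districts (Old Town, Harbour, Eastgate).
Pick 3: T7 covers 2 new districts (Hilltop, Greenfield).
Greedy uses 3 transmitter sites.

3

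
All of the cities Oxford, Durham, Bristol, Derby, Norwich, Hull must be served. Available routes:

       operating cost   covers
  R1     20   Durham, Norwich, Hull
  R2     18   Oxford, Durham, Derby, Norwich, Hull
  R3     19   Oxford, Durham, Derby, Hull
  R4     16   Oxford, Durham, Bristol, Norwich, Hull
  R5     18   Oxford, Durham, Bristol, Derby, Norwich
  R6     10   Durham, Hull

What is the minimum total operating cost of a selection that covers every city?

28

R5, R6 cover every city at operating cost 18 + 10 = 28.
Any cover uses at least 2 routes; among all covering selections none totals below 28.
Greedy by coverage-per-operating cost would pick R4, R2 for 34 — worse than the optimum 28.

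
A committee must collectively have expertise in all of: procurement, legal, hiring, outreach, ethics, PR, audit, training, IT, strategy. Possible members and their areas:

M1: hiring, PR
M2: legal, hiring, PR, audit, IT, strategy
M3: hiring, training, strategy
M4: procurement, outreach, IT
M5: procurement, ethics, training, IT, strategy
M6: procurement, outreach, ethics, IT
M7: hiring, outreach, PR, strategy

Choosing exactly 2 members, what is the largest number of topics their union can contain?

Choosing M2, M5 covers {procurement, legal, hiring, ethics, PR, audit, training, IT, strategy} — 9 topics.
No choice of 2 members does better; here outreach is left uncovered.

9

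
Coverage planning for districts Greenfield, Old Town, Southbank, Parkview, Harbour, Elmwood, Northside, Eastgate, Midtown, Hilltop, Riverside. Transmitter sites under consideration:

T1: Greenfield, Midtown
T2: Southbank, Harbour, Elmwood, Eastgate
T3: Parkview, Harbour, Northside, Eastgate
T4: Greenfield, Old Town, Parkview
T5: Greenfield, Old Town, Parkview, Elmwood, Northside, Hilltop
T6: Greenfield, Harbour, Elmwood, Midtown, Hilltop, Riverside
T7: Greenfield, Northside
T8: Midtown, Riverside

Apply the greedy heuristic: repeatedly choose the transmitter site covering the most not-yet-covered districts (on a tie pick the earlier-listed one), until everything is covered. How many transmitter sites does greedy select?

3

Pick 1: T5 covers 6 new districts (Greenfield, Old Town, Parkview, Elmwood, Northside, Hilltop).
Pick 2: T2 covers 3 new districts (Southbank, Harbour, Eastgate).
Pick 3: T6 covers 2 new districts (Midtown, Riverside).
Greedy uses 3 transmitter sites.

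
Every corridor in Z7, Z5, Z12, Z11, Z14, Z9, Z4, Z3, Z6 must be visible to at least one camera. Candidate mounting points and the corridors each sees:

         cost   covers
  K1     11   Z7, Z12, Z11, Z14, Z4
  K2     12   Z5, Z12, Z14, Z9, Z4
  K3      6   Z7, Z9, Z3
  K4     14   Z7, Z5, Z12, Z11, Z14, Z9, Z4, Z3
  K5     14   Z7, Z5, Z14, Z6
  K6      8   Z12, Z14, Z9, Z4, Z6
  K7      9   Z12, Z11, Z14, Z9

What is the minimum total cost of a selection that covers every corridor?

22

K4, K6 cover every corridor at cost 14 + 8 = 22.
Any cover uses at least 2 camera mounts; among all covering selections none totals below 22.
Greedy by coverage-per-cost would pick K6, K3, K4 for 28 — worse than the optimum 22.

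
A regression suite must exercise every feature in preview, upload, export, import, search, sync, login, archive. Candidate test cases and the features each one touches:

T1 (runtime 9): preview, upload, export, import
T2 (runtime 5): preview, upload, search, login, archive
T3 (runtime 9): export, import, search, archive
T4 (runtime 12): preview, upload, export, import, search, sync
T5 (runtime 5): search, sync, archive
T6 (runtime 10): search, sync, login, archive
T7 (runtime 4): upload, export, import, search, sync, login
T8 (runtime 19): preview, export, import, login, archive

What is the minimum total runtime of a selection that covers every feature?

9

T2, T7 cover every feature at runtime 5 + 4 = 9.
Any cover uses at least 2 test cases; among all covering selections none totals below 9.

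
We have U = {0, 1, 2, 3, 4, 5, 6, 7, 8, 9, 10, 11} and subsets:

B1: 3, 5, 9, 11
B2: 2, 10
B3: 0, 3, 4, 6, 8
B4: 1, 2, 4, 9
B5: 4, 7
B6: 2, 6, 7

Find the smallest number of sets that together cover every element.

5

B1, B2, B3, B4, B5 together cover {0, 1, 2, 3, 4, 5, 6, 7, 8, 9, 10, 11} — every element.
No 4 of the 6 sets cover everything (all 15 size-4 selections fall short), so 5 is minimum.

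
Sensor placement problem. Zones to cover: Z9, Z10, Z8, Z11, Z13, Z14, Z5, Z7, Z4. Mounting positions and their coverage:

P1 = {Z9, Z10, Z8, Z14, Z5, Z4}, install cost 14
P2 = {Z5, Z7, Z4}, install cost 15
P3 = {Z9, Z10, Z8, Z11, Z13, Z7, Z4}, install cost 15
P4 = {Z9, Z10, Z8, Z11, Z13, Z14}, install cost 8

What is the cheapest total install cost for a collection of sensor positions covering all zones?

23

P2, P4 cover every zone at install cost 15 + 8 = 23.
Any cover uses at least 2 sensor positions; among all covering selections none totals below 23.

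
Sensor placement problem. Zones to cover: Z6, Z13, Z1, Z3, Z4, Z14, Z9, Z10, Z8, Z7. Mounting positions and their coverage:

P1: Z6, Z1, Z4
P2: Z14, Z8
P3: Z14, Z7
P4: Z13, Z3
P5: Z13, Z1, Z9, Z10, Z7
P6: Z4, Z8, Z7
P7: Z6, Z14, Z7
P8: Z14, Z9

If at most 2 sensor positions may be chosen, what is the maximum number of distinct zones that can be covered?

Choosing P1, P5 covers {Z6, Z13, Z1, Z4, Z9, Z10, Z7} — 7 zones.
No choice of 2 sensor positions does better; here Z3, Z14, Z8 are left uncovered.

7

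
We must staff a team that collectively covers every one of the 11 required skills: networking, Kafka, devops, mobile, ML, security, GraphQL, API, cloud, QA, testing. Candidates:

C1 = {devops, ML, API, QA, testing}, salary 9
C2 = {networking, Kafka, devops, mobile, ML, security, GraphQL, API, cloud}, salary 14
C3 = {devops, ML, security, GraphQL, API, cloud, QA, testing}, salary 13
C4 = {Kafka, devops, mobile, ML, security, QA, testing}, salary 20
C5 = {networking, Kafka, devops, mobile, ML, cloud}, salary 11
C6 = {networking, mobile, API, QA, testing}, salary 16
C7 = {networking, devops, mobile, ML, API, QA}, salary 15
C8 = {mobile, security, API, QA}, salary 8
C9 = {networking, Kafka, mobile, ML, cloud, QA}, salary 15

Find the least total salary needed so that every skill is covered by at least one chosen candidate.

C1, C2 cover every skill at salary 9 + 14 = 23.
Any cover uses at least 2 candidates; among all covering selections none totals below 23.

23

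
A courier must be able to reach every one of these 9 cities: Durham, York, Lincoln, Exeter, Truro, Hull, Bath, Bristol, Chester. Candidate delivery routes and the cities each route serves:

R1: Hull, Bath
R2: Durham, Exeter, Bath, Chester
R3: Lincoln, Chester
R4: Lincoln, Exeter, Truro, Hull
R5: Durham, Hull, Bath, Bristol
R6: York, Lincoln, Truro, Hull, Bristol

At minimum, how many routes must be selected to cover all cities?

2

R2, R6 together cover {Durham, York, Lincoln, Exeter, Truro, Hull, Bath, Bristol, Chester} — every city.
No single route contains all 9 cities, so 2 is optimal.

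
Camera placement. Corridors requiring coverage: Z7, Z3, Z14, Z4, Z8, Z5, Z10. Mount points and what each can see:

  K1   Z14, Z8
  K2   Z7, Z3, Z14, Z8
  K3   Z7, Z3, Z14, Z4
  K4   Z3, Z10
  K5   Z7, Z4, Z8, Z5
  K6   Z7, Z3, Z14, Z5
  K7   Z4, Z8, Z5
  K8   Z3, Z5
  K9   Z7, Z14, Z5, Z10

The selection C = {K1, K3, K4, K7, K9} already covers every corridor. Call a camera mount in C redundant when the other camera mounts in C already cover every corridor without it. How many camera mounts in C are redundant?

Drop K1: the rest still cover every corridor — redundant.
Drop K3: the rest still cover every corridor — redundant.
Drop K4: the rest still cover every corridor — redundant.
Drop K7: the rest still cover every corridor — redundant.
Drop K9: the rest still cover every corridor — redundant.
5 redundant: K1, K3, K4, K7, K9.

5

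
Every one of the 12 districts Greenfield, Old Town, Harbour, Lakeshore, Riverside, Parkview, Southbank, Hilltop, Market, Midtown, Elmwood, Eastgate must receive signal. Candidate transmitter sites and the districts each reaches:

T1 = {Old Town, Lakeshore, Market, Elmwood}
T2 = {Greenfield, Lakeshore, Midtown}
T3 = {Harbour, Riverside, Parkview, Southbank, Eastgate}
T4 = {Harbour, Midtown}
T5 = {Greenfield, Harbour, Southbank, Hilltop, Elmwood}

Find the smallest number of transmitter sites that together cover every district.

4

T1, T2, T3, T5 together cover {Greenfield, Old Town, Harbour, Lakeshore, Riverside, Parkview, Southbank, Hilltop, Market, Midtown, Elmwood, Eastgate} — every district.
No 3 of the 5 transmitter sites cover everything (all 10 triples fall short), so 4 is minimum.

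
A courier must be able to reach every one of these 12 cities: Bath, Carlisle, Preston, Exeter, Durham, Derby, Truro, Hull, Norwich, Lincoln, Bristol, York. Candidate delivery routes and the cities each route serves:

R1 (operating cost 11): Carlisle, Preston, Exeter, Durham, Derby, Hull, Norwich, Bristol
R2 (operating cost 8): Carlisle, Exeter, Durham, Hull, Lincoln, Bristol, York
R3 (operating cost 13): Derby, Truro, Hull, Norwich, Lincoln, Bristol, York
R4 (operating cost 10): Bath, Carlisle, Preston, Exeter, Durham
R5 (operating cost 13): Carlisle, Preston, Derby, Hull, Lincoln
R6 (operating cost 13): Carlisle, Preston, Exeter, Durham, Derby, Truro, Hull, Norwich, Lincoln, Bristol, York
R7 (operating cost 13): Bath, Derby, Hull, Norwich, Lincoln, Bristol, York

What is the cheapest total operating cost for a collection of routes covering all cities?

23

R3, R4 cover every city at operating cost 13 + 10 = 23.
Any cover uses at least 2 routes; among all covering selections none totals below 23.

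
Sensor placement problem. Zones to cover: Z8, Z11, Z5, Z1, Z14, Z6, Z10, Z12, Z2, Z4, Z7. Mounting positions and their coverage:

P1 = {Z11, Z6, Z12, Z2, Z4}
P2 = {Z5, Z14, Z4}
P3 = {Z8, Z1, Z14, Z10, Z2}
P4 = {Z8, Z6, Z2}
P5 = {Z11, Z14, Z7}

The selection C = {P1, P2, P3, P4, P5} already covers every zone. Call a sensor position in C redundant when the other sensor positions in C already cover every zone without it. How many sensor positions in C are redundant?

Drop P1: Z12 uncovered — not redundant.
Drop P2: Z5 uncovered — not redundant.
Drop P3: Z1, Z10 uncovered — not redundant.
Drop P4: the rest still cover every zone — redundant.
Drop P5: Z7 uncovered — not redundant.
1 redundant: P4.

1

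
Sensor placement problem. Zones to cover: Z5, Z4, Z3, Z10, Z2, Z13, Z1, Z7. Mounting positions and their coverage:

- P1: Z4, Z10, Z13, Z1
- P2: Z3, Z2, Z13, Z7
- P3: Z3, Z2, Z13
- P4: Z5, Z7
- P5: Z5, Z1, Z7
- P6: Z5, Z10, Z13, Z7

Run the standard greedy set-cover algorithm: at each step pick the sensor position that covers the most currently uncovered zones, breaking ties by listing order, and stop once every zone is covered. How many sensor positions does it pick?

3

Pick 1: P1 covers 4 new zones (Z4, Z10, Z13, Z1).
Pick 2: P2 covers 3 new zones (Z3, Z2, Z7).
Pick 3: P4 covers 1 new zones (Z5).
Greedy uses 3 sensor positions.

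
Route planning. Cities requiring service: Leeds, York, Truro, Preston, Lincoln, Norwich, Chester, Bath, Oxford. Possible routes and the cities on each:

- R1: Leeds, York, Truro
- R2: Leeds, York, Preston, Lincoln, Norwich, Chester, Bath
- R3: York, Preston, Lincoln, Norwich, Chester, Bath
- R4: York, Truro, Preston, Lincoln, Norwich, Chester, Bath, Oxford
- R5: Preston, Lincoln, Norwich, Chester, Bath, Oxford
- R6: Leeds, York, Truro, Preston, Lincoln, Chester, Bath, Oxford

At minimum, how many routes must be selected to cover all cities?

R1, R4 together cover {Leeds, York, Truro, Preston, Lincoln, Norwich, Chester, Bath, Oxford} — every city.
No single route contains all 9 cities, so 2 is optimal.

2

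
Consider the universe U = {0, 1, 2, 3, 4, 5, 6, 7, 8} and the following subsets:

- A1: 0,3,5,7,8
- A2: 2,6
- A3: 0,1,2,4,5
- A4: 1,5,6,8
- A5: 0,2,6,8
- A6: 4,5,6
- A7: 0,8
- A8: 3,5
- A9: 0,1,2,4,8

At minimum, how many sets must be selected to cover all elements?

A1, A2, A3 together cover {0, 1, 2, 3, 4, 5, 6, 7, 8} — every element.
No 2 of the 9 sets cover everything (all 36 pairs fall short), so 3 is minimum.

3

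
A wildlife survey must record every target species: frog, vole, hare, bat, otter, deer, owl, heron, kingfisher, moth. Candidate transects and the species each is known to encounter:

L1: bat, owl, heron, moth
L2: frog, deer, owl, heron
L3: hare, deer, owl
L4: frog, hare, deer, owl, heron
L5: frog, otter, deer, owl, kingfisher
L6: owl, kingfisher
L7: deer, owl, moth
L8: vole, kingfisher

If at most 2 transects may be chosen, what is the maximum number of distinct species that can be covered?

8

Choosing L1, L5 covers {frog, bat, otter, deer, owl, heron, kingfisher, moth} — 8 species.
No choice of 2 transects does better; here vole, hare are left uncovered.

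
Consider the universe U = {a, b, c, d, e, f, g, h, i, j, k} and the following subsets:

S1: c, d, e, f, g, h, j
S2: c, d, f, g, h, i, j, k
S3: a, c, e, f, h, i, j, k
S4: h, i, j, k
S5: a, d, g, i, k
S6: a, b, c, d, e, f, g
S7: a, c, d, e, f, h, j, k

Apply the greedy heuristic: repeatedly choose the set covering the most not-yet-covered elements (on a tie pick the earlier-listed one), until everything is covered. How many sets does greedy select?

2

Pick 1: S2 covers 8 new elements (c, d, f, g, h, i, j, k).
Pick 2: S6 covers 3 new elements (a, b, e).
Greedy uses 2 sets.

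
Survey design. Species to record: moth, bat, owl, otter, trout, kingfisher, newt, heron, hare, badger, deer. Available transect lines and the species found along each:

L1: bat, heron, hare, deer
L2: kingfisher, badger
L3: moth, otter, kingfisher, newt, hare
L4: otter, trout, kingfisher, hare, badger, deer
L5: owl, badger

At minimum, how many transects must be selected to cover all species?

4

L1, L3, L4, L5 together cover {moth, bat, owl, otter, trout, kingfisher, newt, heron, hare, badger, deer} — every species.
No 3 of the 5 transects cover everything (all 10 triples fall short), so 4 is minimum.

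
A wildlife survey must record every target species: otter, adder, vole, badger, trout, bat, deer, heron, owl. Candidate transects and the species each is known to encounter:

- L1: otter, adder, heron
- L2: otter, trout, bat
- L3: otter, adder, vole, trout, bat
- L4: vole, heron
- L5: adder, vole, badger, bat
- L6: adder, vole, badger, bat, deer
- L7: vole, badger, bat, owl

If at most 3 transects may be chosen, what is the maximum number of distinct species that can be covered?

8

Choosing L1, L2, L6 covers {otter, adder, vole, badger, trout, bat, deer, heron} — 8 species.
No choice of 3 transects does better; here owl is left uncovered.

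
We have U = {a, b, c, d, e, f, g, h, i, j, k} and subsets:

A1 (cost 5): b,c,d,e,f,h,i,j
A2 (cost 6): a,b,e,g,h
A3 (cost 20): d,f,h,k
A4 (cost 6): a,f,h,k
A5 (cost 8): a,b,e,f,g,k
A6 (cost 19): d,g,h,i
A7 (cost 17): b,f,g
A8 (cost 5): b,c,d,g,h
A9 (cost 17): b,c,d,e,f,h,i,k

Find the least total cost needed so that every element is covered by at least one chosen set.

13

A1, A5 cover every element at cost 5 + 8 = 13.
Any cover uses at least 2 sets; among all covering selections none totals below 13.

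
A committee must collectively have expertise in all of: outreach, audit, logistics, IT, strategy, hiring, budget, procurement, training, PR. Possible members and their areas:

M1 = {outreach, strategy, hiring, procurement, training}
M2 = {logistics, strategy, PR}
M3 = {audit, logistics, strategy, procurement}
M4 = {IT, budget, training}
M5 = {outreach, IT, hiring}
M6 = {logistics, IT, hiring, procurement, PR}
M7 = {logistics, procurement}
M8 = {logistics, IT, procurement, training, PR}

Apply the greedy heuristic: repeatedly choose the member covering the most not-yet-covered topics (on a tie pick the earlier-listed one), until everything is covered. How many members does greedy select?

Pick 1: M1 covers 5 new topics (outreach, strategy, hiring, procurement, training).
Pick 2: M6 covers 3 new topics (logistics, IT, PR).
Pick 3: M3 covers 1 new topics (audit).
Pick 4: M4 covers 1 new topics (budget).
Greedy uses 4 members.

4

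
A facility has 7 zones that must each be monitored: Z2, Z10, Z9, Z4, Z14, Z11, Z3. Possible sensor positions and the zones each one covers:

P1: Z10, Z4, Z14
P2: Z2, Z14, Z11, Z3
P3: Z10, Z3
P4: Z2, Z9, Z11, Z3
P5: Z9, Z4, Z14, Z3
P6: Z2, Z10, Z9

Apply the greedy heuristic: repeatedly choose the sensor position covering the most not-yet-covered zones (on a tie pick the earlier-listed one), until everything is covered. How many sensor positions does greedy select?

3

Pick 1: P2 covers 4 new zones (Z2, Z14, Z11, Z3).
Pick 2: P1 covers 2 new zones (Z10, Z4).
Pick 3: P4 covers 1 new zones (Z9).
Greedy uses 3 sensor positions. (The true minimum is 2.)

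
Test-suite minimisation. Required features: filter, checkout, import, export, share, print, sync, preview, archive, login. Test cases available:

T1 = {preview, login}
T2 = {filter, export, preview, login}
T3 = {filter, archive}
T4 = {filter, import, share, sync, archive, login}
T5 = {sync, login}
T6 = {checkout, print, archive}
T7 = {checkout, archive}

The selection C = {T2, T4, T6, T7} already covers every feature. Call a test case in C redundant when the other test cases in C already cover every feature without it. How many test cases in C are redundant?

Drop T2: export, preview uncovered — not redundant.
Drop T4: import, share, sync uncovered — not redundant.
Drop T6: print uncovered — not redundant.
Drop T7: the rest still cover every feature — redundant.
1 redundant: T7.

1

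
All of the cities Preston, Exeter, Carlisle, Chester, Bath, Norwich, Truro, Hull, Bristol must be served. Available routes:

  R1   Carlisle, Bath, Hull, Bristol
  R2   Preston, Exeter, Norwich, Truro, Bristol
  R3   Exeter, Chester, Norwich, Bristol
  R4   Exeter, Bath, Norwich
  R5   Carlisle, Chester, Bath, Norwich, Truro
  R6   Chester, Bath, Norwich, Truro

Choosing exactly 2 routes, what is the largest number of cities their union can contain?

Choosing R1, R2 covers {Preston, Exeter, Carlisle, Bath, Norwich, Truro, Hull, Bristol} — 8 cities.
No choice of 2 routes does better; here Chester is left uncovered.

8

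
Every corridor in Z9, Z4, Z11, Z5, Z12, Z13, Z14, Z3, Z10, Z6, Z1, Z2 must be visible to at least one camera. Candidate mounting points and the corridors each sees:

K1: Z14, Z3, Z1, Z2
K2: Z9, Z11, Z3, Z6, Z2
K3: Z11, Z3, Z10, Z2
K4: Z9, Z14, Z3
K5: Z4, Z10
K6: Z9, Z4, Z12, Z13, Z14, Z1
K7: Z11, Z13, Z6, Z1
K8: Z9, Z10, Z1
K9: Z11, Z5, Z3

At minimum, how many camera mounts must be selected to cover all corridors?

4

K2, K3, K6, K9 together cover {Z9, Z4, Z11, Z5, Z12, Z13, Z14, Z3, Z10, Z6, Z1, Z2} — every corridor.
No 3 of the 9 camera mounts cover everything (all 84 triples fall short), so 4 is minimum.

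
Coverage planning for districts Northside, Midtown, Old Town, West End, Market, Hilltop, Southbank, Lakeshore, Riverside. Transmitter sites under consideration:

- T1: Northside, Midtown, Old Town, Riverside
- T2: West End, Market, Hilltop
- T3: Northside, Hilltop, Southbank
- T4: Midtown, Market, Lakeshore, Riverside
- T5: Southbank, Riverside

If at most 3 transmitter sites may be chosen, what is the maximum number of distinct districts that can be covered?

Choosing T1, T2, T3 covers {Northside, Midtown, Old Town, West End, Market, Hilltop, Southbank, Riverside} — 8 districts.
No choice of 3 transmitter sites does better; here Lakeshore is left uncovered.

8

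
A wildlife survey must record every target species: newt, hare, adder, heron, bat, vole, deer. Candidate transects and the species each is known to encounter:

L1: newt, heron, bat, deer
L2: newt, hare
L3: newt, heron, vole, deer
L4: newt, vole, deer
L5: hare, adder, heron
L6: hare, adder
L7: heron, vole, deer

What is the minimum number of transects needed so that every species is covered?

L1, L3, L5 together cover {newt, hare, adder, heron, bat, vole, deer} — every species.
No 2 of the 7 transects cover everything (all 21 pairs fall short), so 3 is minimum.

3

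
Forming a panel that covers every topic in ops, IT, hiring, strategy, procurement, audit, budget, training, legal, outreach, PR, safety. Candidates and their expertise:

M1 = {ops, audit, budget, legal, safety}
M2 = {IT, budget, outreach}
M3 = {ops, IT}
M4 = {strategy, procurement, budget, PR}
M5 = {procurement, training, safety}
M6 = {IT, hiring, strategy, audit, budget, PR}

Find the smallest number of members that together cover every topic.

4

M1, M2, M5, M6 together cover {ops, IT, hiring, strategy, procurement, audit, budget, training, legal, outreach, PR, safety} — every topic.
No 3 of the 6 members cover everything (all 20 triples fall short), so 4 is minimum.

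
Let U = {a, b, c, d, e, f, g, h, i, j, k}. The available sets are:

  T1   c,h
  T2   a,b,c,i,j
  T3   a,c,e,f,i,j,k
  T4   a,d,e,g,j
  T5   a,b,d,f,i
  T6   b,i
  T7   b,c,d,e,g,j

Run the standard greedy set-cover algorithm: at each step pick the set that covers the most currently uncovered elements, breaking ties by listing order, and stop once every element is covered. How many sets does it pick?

3

Pick 1: T3 covers 7 new elements (a, c, e, f, i, j, k).
Pick 2: T7 covers 3 new elements (b, d, g).
Pick 3: T1 covers 1 new elements (h).
Greedy uses 3 sets.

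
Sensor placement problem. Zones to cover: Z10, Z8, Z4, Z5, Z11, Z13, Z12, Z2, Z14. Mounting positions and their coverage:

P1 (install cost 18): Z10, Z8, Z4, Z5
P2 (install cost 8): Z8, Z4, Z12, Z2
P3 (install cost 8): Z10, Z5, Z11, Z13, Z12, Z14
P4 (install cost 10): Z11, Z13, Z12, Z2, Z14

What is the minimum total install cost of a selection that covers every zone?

P2, P3 cover every zone at install cost 8 + 8 = 16.
Any cover uses at least 2 sensor positions; among all covering selections none totals below 16.

16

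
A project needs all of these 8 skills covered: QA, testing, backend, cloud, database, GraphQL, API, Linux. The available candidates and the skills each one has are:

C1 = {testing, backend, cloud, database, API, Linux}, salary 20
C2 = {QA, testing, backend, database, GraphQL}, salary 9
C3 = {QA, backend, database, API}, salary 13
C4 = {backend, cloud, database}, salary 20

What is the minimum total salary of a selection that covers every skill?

29

C1, C2 cover every skill at salary 20 + 9 = 29.
Any cover uses at least 2 candidates; among all covering selections none totals below 29.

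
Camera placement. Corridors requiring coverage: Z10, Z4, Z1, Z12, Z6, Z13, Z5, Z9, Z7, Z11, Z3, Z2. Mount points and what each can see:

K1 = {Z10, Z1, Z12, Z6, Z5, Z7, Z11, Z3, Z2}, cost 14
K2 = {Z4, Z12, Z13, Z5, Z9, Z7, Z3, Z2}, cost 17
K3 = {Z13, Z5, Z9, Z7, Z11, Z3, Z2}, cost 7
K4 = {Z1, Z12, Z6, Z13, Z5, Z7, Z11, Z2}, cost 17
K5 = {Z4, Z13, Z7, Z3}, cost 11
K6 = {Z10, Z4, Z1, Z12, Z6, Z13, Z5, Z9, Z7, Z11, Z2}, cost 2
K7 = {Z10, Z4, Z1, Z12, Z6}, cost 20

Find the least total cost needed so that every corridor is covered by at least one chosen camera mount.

K3, K6 cover every corridor at cost 7 + 2 = 9.
Any cover uses at least 2 camera mounts; among all covering selections none totals below 9.

9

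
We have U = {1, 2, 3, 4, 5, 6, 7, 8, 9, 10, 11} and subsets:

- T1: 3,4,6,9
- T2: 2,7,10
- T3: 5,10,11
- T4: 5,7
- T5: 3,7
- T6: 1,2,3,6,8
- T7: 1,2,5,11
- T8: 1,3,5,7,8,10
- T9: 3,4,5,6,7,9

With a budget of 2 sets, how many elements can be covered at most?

9

Choosing T1, T8 covers {1, 3, 4, 5, 6, 7, 8, 9, 10} — 9 elements.
No choice of 2 sets does better; here 2, 11 are left uncovered.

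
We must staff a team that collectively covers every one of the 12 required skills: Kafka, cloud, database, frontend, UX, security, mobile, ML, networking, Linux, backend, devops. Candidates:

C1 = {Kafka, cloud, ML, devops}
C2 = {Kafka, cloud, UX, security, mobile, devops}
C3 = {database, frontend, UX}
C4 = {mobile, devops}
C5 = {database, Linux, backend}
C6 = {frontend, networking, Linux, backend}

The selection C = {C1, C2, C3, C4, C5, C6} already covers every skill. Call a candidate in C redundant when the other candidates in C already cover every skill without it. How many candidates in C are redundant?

3

Drop C1: ML uncovered — not redundant.
Drop C2: security uncovered — not redundant.
Drop C3: the rest still cover every skill — redundant.
Drop C4: the rest still cover every skill — redundant.
Drop C5: the rest still cover every skill — redundant.
Drop C6: networking uncovered — not redundant.
3 redundant: C3, C4, C5.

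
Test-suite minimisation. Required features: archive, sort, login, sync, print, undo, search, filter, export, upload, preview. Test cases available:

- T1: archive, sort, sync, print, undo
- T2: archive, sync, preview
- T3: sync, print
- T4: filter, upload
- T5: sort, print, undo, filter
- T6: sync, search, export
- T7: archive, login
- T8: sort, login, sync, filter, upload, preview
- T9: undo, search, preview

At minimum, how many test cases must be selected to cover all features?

T1, T6, T8 together cover {archive, sort, login, sync, print, undo, search, filter, export, upload, preview} — every feature.
No 2 of the 9 test cases cover everything (all 36 pairs fall short), so 3 is minimum.

3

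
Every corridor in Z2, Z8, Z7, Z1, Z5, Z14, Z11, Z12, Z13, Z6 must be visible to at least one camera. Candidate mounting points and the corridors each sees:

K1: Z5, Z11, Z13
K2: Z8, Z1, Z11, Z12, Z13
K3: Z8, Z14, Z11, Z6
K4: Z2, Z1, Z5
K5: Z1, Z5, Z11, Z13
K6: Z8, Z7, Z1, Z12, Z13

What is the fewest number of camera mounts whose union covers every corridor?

K3, K4, K6 together cover {Z2, Z8, Z7, Z1, Z5, Z14, Z11, Z12, Z13, Z6} — every corridor.
No 2 of the 6 camera mounts cover everything (all 15 pairs fall short), so 3 is minimum.
Greedy (largest uncovered first) would take K2, K3, K4, K6 — 4 camera mounts — but 3 suffice.

3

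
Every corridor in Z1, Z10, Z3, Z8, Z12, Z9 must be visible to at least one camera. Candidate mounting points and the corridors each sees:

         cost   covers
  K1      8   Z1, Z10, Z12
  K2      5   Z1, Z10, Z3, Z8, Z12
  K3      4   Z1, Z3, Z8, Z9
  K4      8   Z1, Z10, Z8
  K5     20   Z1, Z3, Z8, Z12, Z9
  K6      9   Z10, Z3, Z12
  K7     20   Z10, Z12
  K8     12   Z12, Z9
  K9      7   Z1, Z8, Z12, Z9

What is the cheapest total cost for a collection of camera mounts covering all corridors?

K2, K3 cover every corridor at cost 5 + 4 = 9.
Any cover uses at least 2 camera mounts; among all covering selections none totals below 9.

9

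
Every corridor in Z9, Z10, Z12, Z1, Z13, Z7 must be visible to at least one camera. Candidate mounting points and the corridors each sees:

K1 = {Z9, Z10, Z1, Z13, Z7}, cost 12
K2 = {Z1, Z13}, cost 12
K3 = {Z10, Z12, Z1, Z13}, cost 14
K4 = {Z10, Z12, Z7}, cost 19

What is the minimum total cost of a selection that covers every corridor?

K1, K3 cover every corridor at cost 12 + 14 = 26.
Any cover uses at least 2 camera mounts; among all covering selections none totals below 26.

26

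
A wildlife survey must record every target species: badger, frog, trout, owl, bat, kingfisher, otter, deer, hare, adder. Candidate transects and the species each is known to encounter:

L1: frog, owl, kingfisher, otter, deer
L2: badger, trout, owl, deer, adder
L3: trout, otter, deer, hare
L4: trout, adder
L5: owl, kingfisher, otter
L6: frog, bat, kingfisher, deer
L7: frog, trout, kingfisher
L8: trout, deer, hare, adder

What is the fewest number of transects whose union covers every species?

L2, L3, L6 together cover {badger, frog, trout, owl, bat, kingfisher, otter, deer, hare, adder} — every species.
No 2 of the 8 transects cover everything (all 28 pairs fall short), so 3 is minimum.
Greedy (largest uncovered first) would take L1, L2, L3, L6 — 4 transects — but 3 suffice.

3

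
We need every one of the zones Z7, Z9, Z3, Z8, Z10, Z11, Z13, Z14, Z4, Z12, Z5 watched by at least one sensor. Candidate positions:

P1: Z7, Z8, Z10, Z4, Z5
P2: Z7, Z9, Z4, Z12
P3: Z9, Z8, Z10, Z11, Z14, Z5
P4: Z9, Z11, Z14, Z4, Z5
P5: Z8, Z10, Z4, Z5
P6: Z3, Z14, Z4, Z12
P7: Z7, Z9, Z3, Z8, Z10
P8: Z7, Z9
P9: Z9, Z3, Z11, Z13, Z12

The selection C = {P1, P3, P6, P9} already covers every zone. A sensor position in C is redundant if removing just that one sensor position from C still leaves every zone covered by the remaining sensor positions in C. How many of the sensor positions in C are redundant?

Drop P1: Z7 uncovered — not redundant.
Drop P3: the rest still cover every zone — redundant.
Drop P6: the rest still cover every zone — redundant.
Drop P9: Z13 uncovered — not redundant.
2 redundant: P3, P6.

2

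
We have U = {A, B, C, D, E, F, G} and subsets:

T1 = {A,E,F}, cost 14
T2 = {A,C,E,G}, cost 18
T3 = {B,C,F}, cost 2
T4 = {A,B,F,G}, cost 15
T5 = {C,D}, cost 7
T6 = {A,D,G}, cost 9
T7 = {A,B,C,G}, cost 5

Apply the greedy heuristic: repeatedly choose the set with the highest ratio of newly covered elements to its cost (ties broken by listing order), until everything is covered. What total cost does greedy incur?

28

Pick 1: T3 adds 3 new (B, C, F) at cost 2 (ratio 3/2).
Pick 2: T7 adds 2 new (A, G) at cost 5 (ratio 2/5).
Pick 3: T5 adds 1 new (D) at cost 7 (ratio 1/7).
Pick 4: T1 adds 1 new (E) at cost 14 (ratio 1/14).
Greedy total cost: 2 + 5 + 7 + 14 = 28. (The true optimum is 25, so greedy overshoots here.)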